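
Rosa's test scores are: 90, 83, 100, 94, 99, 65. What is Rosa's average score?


Add the scores:
90 + 83 + 100 + 94 + 99 + 65 = 531
Divide by the number of tests:
531 / 6 = 88.5

88.5


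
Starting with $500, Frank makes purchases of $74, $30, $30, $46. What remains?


Add up expenses:
$74 + $30 + $30 + $46 = $180
Subtract from budget:
$500 - $180 = $320

$320


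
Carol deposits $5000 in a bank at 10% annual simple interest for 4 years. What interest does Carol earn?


Use the formula I = P x R x T / 100
P x R x T = 5000 x 10 x 4 = 200000
I = 200000 / 100 = $2000

$2000


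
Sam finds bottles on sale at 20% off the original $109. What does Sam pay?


Calculate the discount amount:
20% of $109 = $21.80
Subtract from original:
$109 - $21.80 = $87.20

$87.20


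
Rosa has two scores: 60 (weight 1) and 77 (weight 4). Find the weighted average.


Weighted sum:
1 x 60 + 4 x 77 = 368
Total weight:
1 + 4 = 5
Weighted average:
368 / 5 = 73.6

73.6


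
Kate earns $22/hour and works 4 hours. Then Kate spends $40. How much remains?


Calculate earnings:
4 x $22 = $88
Subtract spending:
$88 - $40 = $48

$48


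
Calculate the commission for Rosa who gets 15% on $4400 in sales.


Convert rate to decimal:
15% = 0.15
Multiply by sales:
$4400 x 0.15 = $660

$660


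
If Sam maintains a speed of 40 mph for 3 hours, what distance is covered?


Use the formula: distance = speed x time
Speed = 40 mph, Time = 3 hours
40 x 3 = 120 miles

120 miles


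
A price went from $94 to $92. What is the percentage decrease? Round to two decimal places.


Find the absolute change:
|92 - 94| = 2
Divide by original and multiply by 100:
2 / 94 x 100 = 2.1276...% ≈ 2.13%

2.13%


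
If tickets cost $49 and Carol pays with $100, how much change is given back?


Start with the amount paid:
$100
Subtract the price:
$100 - $49 = $51

$51


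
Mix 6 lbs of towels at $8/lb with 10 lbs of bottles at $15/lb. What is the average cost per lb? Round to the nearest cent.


Cost of towels:
6 x $8 = $48
Cost of bottles:
10 x $15 = $150
Total cost: $48 + $150 = $198
Total weight: 16 lbs
Average: $198 / 16 = $12.375 ≈ $12.38/lb

$12.38/lb


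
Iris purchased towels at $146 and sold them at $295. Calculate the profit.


Selling price = $295
Cost price = $146
Profit = selling price - cost price:
Profit = $295 - $146 = $149

$149


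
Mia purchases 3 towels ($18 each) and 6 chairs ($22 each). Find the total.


Cost of towels:
3 x $18 = $54
Cost of chairs:
6 x $22 = $132
Add both:
$54 + $132 = $186

$186


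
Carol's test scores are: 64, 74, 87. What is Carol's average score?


Add the scores:
64 + 74 + 87 = 225
Divide by the number of tests:
225 / 3 = 75

75


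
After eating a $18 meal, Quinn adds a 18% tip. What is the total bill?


Calculate the tip:
18% of $18 = $3.24
Add tip to meal cost:
$18 + $3.24 = $21.24

$21.24


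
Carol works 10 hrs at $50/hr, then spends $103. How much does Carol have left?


Calculate earnings:
10 x $50 = $500
Subtract spending:
$500 - $103 = $397

$397


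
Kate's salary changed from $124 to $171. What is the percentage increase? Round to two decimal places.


Find the absolute change:
|171 - 124| = 47
Divide by original and multiply by 100:
47 / 124 x 100 = 37.9032...% ≈ 37.9%

37.9%


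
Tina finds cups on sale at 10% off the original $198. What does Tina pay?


Calculate the discount amount:
10% of $198 = $19.80
Subtract from original:
$198 - $19.80 = $178.20

$178.20


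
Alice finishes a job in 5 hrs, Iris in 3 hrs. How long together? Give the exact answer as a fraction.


Alice's rate: 1/5 of the job per hour
Iris's rate: 1/3 of the job per hour
Combined rate: 1/5 + 1/3 = 8/15 per hour
Time = 1 / (8/15) = 15/8 hours (≈ 1.88 hours)

15/8 hours


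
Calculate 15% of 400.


Convert percentage to decimal:
15% = 0.15
Multiply:
400 x 0.15 = 60

60


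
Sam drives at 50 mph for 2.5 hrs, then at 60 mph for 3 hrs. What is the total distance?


Leg 1 distance:
50 x 2.5 = 125 miles
Leg 2 distance:
60 x 3 = 180 miles
Total distance:
125 + 180 = 305 miles

305 miles


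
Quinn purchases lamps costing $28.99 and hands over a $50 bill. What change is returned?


Start with the amount paid:
$50
Subtract the price:
$50 - $28.99 = $21.01

$21.01


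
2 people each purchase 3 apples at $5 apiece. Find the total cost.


Cost per person:
3 x $5 = $15
Group total:
2 x $15 = $30

$30


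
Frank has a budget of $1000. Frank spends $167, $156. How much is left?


Add up expenses:
$167 + $156 = $323
Subtract from budget:
$1000 - $323 = $677

$677


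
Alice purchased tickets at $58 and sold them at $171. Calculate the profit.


Selling price = $171
Cost price = $58
Profit = selling price - cost price:
Profit = $171 - $58 = $113

$113


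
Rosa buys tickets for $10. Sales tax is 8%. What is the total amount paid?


Calculate the tax:
8% of $10 = $0.80
Add tax to price:
$10 + $0.80 = $10.80

$10.80


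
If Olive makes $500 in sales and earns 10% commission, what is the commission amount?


Convert rate to decimal:
10% = 0.1
Multiply by sales:
$500 x 0.1 = $50

$50


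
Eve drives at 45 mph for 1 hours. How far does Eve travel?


Use the formula: distance = speed x time
Speed = 45 mph, Time = 1 hours
45 x 1 = 45 miles

45 miles


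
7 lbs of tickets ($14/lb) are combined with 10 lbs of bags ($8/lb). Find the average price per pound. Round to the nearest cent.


Cost of tickets:
7 x $14 = $98
Cost of bags:
10 x $8 = $80
Total cost: $98 + $80 = $178
Total weight: 17 lbs
Average: $178 / 17 = $10.4705... ≈ $10.47/lb

$10.47/lb


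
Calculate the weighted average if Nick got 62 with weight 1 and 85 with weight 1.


Weighted sum:
1 x 62 + 1 x 85 = 147
Total weight:
1 + 1 = 2
Weighted average:
147 / 2 = 73.5

73.5


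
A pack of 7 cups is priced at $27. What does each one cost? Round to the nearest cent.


Total cost: $27
Number of items: 7
Unit price: $27 / 7 = $3.8571... ≈ $3.86

$3.86


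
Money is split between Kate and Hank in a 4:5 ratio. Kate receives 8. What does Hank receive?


Find the multiplier:
8 / 4 = 2
Apply to Hank's share:
5 x 2 = 10

10


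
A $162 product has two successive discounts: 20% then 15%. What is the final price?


First discount:
20% of $162 = $32.40
Price after first discount:
$162 - $32.40 = $129.60
Second discount:
15% of $129.60 = $19.44
Final price:
$129.60 - $19.44 = $110.16

$110.16


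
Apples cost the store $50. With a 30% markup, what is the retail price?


Calculate the markup amount:
30% of $50 = $15
Add to cost:
$50 + $15 = $65

$65


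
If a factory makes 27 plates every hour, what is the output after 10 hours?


Production rate: 27 plates per hour
Time: 10 hours
Total: 27 x 10 = 270 plates

270 plates


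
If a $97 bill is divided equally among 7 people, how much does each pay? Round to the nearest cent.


Total bill: $97
Number of people: 7
Each pays: $97 / 7 = $13.8571... ≈ $13.86

$13.86


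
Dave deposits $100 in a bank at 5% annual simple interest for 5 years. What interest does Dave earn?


Use the formula I = P x R x T / 100
P x R x T = 100 x 5 x 5 = 2500
I = 2500 / 100 = $25

$25


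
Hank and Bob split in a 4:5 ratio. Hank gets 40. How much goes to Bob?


Find the multiplier:
40 / 4 = 10
Apply to Bob's share:
5 x 10 = 50

50


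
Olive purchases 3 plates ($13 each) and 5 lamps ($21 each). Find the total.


Cost of plates:
3 x $13 = $39
Cost of lamps:
5 x $21 = $105
Add both:
$39 + $105 = $144

$144


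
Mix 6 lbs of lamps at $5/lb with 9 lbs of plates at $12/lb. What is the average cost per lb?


Cost of lamps:
6 x $5 = $30
Cost of plates:
9 x $12 = $108
Total cost: $30 + $108 = $138
Total weight: 15 lbs
Average: $138 / 15 = $9.20/lb

$9.20/lb


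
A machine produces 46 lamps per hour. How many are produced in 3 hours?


Production rate: 46 lamps per hour
Time: 3 hours
Total: 46 x 3 = 138 lamps

138 lamps


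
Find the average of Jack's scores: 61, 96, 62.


Add the scores:
61 + 96 + 62 = 219
Divide by the number of tests:
219 / 3 = 73

73


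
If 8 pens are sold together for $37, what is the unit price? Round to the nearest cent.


Total cost: $37
Number of items: 8
Unit price: $37 / 8 = $4.625 ≈ $4.63

$4.63


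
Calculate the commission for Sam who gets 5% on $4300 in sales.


Convert rate to decimal:
5% = 0.05
Multiply by sales:
$4300 x 0.05 = $215

$215


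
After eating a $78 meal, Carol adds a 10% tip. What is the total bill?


Calculate the tip:
10% of $78 = $7.80
Add tip to meal cost:
$78 + $7.80 = $85.80

$85.80


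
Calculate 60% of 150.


Convert percentage to decimal:
60% = 0.6
Multiply:
150 x 0.6 = 90

90


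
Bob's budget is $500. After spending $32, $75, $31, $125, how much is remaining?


Add up expenses:
$32 + $75 + $31 + $125 = $263
Subtract from budget:
$500 - $263 = $237

$237


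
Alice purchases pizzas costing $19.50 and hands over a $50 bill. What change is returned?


Start with the amount paid:
$50
Subtract the price:
$50 - $19.50 = $30.50

$30.50


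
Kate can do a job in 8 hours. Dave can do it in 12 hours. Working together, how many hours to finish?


Kate's rate: 1/8 of the job per hour
Dave's rate: 1/12 of the job per hour
Combined rate: 1/8 + 1/12 = 5/24 per hour
Time = 1 / (5/24) = 24/5 = 4.8 hours

4.8 hours


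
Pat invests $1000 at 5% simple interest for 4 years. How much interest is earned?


Use the formula I = P x R x T / 100
P x R x T = 1000 x 5 x 4 = 20000
I = 20000 / 100 = $200

$200


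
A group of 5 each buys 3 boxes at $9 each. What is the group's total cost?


Cost per person:
3 x $9 = $27
Group total:
5 x $27 = $135

$135


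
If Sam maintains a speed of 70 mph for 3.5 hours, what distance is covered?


Use the formula: distance = speed x time
Speed = 70 mph, Time = 3.5 hours
70 x 3.5 = 245 miles

245 miles


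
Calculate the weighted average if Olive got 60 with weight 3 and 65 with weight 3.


Weighted sum:
3 x 60 + 3 x 65 = 375
Total weight:
3 + 3 = 6
Weighted average:
375 / 6 = 62.5

62.5


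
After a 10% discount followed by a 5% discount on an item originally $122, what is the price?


First discount:
10% of $122 = $12.20
Price after first discount:
$122 - $12.20 = $109.80
Second discount:
5% of $109.80 = $5.49
Final price:
$109.80 - $5.49 = $104.31

$104.31


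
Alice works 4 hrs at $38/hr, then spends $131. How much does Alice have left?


Calculate earnings:
4 x $38 = $152
Subtract spending:
$152 - $131 = $21

$21


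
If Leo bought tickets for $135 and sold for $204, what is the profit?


Selling price = $204
Cost price = $135
Profit = selling price - cost price:
Profit = $204 - $135 = $69

$69


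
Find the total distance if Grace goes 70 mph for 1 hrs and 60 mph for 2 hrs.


Leg 1 distance:
70 x 1 = 70 miles
Leg 2 distance:
60 x 2 = 120 miles
Total distance:
70 + 120 = 190 miles

190 miles


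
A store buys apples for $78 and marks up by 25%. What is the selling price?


Calculate the markup amount:
25% of $78 = $19.50
Add to cost:
$78 + $19.50 = $97.50

$97.50


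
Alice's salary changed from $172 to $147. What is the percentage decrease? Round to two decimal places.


Find the absolute change:
|147 - 172| = 25
Divide by original and multiply by 100:
25 / 172 x 100 = 14.5348...% ≈ 14.53%

14.53%


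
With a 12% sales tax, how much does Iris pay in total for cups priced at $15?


Calculate the tax:
12% of $15 = $1.80
Add tax to price:
$15 + $1.80 = $16.80

$16.80


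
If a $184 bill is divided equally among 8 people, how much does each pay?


Total bill: $184
Number of people: 8
Each pays: $184 / 8 = $23

$23


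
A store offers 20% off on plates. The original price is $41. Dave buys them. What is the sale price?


Calculate the discount amount:
20% of $41 = $8.20
Subtract from original:
$41 - $8.20 = $32.80

$32.80


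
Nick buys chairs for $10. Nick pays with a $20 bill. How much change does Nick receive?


Start with the amount paid:
$20
Subtract the price:
$20 - $10 = $10

$10


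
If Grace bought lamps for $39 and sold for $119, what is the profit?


Selling price = $119
Cost price = $39
Profit = selling price - cost price:
Profit = $119 - $39 = $80

$80


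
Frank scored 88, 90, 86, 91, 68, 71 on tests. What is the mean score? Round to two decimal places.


Add the scores:
88 + 90 + 86 + 91 + 68 + 71 = 494
Divide by the number of tests:
494 / 6 = 82.3333... ≈ 82.33

82.33


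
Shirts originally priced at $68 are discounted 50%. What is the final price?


Calculate the discount amount:
50% of $68 = $34
Subtract from original:
$68 - $34 = $34

$34


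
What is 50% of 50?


Convert percentage to decimal:
50% = 0.5
Multiply:
50 x 0.5 = 25

25


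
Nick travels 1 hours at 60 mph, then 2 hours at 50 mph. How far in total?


Leg 1 distance:
60 x 1 = 60 miles
Leg 2 distance:
50 x 2 = 100 miles
Total distance:
60 + 100 = 160 miles

160 miles


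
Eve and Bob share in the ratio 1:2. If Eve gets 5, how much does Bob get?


Find the multiplier:
5 / 1 = 5
Apply to Bob's share:
2 x 5 = 10

10


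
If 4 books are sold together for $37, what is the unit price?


Total cost: $37
Number of items: 4
Unit price: $37 / 4 = $9.25

$9.25


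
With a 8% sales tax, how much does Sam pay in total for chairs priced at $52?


Calculate the tax:
8% of $52 = $4.16
Add tax to price:
$52 + $4.16 = $56.16

$56.16


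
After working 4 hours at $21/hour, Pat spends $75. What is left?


Calculate earnings:
4 x $21 = $84
Subtract spending:
$84 - $75 = $9

$9


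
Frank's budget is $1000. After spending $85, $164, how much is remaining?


Add up expenses:
$85 + $164 = $249
Subtract from budget:
$1000 - $249 = $751

$751


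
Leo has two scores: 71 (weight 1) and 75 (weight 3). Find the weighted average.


Weighted sum:
1 x 71 + 3 x 75 = 296
Total weight:
1 + 3 = 4
Weighted average:
296 / 4 = 74

74


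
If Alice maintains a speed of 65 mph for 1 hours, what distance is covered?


Use the formula: distance = speed x time
Speed = 65 mph, Time = 1 hours
65 x 1 = 65 miles

65 miles


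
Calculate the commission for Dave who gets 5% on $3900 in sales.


Convert rate to decimal:
5% = 0.05
Multiply by sales:
$3900 x 0.05 = $195

$195


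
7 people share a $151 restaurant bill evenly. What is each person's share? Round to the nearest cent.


Total bill: $151
Number of people: 7
Each pays: $151 / 7 = $21.5714... ≈ $21.57

$21.57


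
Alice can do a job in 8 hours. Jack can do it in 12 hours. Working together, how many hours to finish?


Alice's rate: 1/8 of the job per hour
Jack's rate: 1/12 of the job per hour
Combined rate: 1/8 + 1/12 = 5/24 per hour
Time = 1 / (5/24) = 24/5 = 4.8 hours

4.8 hours


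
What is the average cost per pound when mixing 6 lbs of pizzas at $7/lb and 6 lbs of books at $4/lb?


Cost of pizzas:
6 x $7 = $42
Cost of books:
6 x $4 = $24
Total cost: $42 + $24 = $66
Total weight: 12 lbs
Average: $66 / 12 = $5.50/lb

$5.50/lb


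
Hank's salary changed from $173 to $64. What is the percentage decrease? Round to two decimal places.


Find the absolute change:
|64 - 173| = 109
Divide by original and multiply by 100:
109 / 173 x 100 = 63.0057...% ≈ 63.01%

63.01%


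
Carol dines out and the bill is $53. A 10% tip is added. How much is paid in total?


Calculate the tip:
10% of $53 = $5.30
Add tip to meal cost:
$53 + $5.30 = $58.30

$58.30


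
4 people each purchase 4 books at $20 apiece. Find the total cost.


Cost per person:
4 x $20 = $80
Group total:
4 x $80 = $320

$320


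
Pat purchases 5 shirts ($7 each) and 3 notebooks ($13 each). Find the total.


Cost of shirts:
5 x $7 = $35
Cost of notebooks:
3 x $13 = $39
Add both:
$35 + $39 = $74

$74


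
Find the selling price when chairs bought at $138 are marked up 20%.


Calculate the markup amount:
20% of $138 = $27.60
Add to cost:
$138 + $27.60 = $165.60

$165.60


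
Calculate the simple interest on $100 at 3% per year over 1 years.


Use the formula I = P x R x T / 100
P x R x T = 100 x 3 x 1 = 300
I = 300 / 100 = $3

$3


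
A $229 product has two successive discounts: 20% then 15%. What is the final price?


First discount:
20% of $229 = $45.80
Price after first discount:
$229 - $45.80 = $183.20
Second discount:
15% of $183.20 = $27.48
Final price:
$183.20 - $27.48 = $155.72

$155.72


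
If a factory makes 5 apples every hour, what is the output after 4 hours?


Production rate: 5 apples per hour
Time: 4 hours
Total: 5 x 4 = 20 apples

20 apples


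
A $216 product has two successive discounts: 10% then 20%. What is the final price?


First discount:
10% of $216 = $21.60
Price after first discount:
$216 - $21.60 = $194.40
Second discount:
20% of $194.40 = $38.88
Final price:
$194.40 - $38.88 = $155.52

$155.52


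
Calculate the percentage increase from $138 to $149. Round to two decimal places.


Find the absolute change:
|149 - 138| = 11
Divide by original and multiply by 100:
11 / 138 x 100 = 7.9710...% ≈ 7.97%

7.97%


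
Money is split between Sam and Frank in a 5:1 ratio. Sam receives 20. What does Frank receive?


Find the multiplier:
20 / 5 = 4
Apply to Frank's share:
1 x 4 = 4

4


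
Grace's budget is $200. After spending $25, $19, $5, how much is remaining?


Add up expenses:
$25 + $19 + $5 = $49
Subtract from budget:
$200 - $49 = $151

$151


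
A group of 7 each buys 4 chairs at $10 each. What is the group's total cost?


Cost per person:
4 x $10 = $40
Group total:
7 x $40 = $280

$280


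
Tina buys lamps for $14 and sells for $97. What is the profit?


Selling price = $97
Cost price = $14
Profit = selling price - cost price:
Profit = $97 - $14 = $83

$83


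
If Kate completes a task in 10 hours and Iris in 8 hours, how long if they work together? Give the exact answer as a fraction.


Kate's rate: 1/10 of the job per hour
Iris's rate: 1/8 of the job per hour
Combined rate: 1/10 + 1/8 = 9/40 per hour
Time = 1 / (9/40) = 40/9 hours (≈ 4.44 hours)

40/9 hours


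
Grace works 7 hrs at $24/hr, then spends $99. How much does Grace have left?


Calculate earnings:
7 x $24 = $168
Subtract spending:
$168 - $99 = $69

$69


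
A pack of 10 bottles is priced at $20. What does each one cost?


Total cost: $20
Number of items: 10
Unit price: $20 / 10 = $2

$2


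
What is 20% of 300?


Convert percentage to decimal:
20% = 0.2
Multiply:
300 x 0.2 = 60

60


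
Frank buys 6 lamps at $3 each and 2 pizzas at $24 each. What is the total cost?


Cost of lamps:
6 x $3 = $18
Cost of pizzas:
2 x $24 = $48
Add both:
$18 + $48 = $66

$66


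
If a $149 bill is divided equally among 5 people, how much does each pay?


Total bill: $149
Number of people: 5
Each pays: $149 / 5 = $29.80

$29.80


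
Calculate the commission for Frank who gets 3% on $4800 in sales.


Convert rate to decimal:
3% = 0.03
Multiply by sales:
$4800 x 0.03 = $144

$144


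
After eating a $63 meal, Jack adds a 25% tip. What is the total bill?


Calculate the tip:
25% of $63 = $15.75
Add tip to meal cost:
$63 + $15.75 = $78.75

$78.75


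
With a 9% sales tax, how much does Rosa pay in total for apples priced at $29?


Calculate the tax:
9% of $29 = $2.61
Add tax to price:
$29 + $2.61 = $31.61

$31.61


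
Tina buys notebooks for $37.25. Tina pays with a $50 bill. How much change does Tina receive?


Start with the amount paid:
$50
Subtract the price:
$50 - $37.25 = $12.75

$12.75


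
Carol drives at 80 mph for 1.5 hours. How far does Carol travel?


Use the formula: distance = speed x time
Speed = 80 mph, Time = 1.5 hours
80 x 1.5 = 120 miles

120 miles


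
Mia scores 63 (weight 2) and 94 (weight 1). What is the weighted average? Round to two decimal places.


Weighted sum:
2 x 63 + 1 x 94 = 220
Total weight:
2 + 1 = 3
Weighted average:
220 / 3 = 73.3333... ≈ 73.33

73.33


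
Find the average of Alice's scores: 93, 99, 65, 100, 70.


Add the scores:
93 + 99 + 65 + 100 + 70 = 427
Divide by the number of tests:
427 / 5 = 85.4

85.4


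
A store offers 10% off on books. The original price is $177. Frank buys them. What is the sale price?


Calculate the discount amount:
10% of $177 = $17.70
Subtract from original:
$177 - $17.70 = $159.30

$159.30


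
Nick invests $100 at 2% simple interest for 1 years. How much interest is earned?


Use the formula I = P x R x T / 100
P x R x T = 100 x 2 x 1 = 200
I = 200 / 100 = $2

$2


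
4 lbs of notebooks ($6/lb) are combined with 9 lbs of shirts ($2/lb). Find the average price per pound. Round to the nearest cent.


Cost of notebooks:
4 x $6 = $24
Cost of shirts:
9 x $2 = $18
Total cost: $24 + $18 = $42
Total weight: 13 lbs
Average: $42 / 13 = $3.2307... ≈ $3.23/lb

$3.23/lb


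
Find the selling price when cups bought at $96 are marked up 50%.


Calculate the markup amount:
50% of $96 = $48
Add to cost:
$96 + $48 = $144

$144


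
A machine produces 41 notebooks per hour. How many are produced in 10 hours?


Production rate: 41 notebooks per hour
Time: 10 hours
Total: 41 x 10 = 410 notebooks

410 notebooks


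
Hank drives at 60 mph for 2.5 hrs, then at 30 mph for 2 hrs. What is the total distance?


Leg 1 distance:
60 x 2.5 = 150 miles
Leg 2 distance:
30 x 2 = 60 miles
Total distance:
150 + 60 = 210 miles

210 miles


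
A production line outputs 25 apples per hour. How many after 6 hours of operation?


Production rate: 25 apples per hour
Time: 6 hours
Total: 25 x 6 = 150 apples

150 apples


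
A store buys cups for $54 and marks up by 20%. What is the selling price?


Calculate the markup amount:
20% of $54 = $10.80
Add to cost:
$54 + $10.80 = $64.80

$64.80


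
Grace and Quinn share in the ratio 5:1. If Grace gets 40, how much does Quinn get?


Find the multiplier:
40 / 5 = 8
Apply to Quinn's share:
1 x 8 = 8

8


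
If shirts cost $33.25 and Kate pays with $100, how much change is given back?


Start with the amount paid:
$100
Subtract the price:
$100 - $33.25 = $66.75

$66.75


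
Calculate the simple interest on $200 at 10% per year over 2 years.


Use the formula I = P x R x T / 100
P x R x T = 200 x 10 x 2 = 4000
I = 4000 / 100 = $40

$40


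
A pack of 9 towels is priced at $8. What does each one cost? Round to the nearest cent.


Total cost: $8
Number of items: 9
Unit price: $8 / 9 = $0.8888... ≈ $0.89

$0.89


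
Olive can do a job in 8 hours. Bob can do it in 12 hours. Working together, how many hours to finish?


Olive's rate: 1/8 of the job per hour
Bob's rate: 1/12 of the job per hour
Combined rate: 1/8 + 1/12 = 5/24 per hour
Time = 1 / (5/24) = 24/5 = 4.8 hours

4.8 hours


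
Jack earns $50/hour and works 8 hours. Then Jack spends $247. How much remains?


Calculate earnings:
8 x $50 = $400
Subtract spending:
$400 - $247 = $153

$153


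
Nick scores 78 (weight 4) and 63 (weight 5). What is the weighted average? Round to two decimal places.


Weighted sum:
4 x 78 + 5 x 63 = 627
Total weight:
4 + 5 = 9
Weighted average:
627 / 9 = 69.6666... ≈ 69.67

69.67


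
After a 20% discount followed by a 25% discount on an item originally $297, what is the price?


First discount:
20% of $297 = $59.40
Price after first discount:
$297 - $59.40 = $237.60
Second discount:
25% of $237.60 = $59.40
Final price:
$237.60 - $59.40 = $178.20

$178.20


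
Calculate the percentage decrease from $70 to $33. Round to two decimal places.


Find the absolute change:
|33 - 70| = 37
Divide by original and multiply by 100:
37 / 70 x 100 = 52.8571...% ≈ 52.86%

52.86%


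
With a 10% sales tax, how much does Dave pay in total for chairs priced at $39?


Calculate the tax:
10% of $39 = $3.90
Add tax to price:
$39 + $3.90 = $42.90

$42.90


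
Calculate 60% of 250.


Convert percentage to decimal:
60% = 0.6
Multiply:
250 x 0.6 = 150

150


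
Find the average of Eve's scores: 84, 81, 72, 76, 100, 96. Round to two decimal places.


Add the scores:
84 + 81 + 72 + 76 + 100 + 96 = 509
Divide by the number of tests:
509 / 6 = 84.8333... ≈ 84.83

84.83


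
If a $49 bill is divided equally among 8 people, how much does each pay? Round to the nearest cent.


Total bill: $49
Number of people: 8
Each pays: $49 / 8 = $6.125 ≈ $6.13

$6.13


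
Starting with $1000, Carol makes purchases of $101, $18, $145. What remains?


Add up expenses:
$101 + $18 + $145 = $264
Subtract from budget:
$1000 - $264 = $736

$736


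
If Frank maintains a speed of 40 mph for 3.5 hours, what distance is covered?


Use the formula: distance = speed x time
Speed = 40 mph, Time = 3.5 hours
40 x 3.5 = 140 miles

140 miles


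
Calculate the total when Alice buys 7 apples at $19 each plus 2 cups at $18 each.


Cost of apples:
7 x $19 = $133
Cost of cups:
2 x $18 = $36
Add both:
$133 + $36 = $169

$169


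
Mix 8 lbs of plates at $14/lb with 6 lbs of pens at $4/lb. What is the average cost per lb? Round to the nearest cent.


Cost of plates:
8 x $14 = $112
Cost of pens:
6 x $4 = $24
Total cost: $112 + $24 = $136
Total weight: 14 lbs
Average: $136 / 14 = $9.7142... ≈ $9.71/lb

$9.71/lb


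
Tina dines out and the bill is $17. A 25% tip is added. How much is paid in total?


Calculate the tip:
25% of $17 = $4.25
Add tip to meal cost:
$17 + $4.25 = $21.25

$21.25


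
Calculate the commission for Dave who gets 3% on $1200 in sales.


Convert rate to decimal:
3% = 0.03
Multiply by sales:
$1200 x 0.03 = $36

$36


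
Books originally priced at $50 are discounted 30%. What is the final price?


Calculate the discount amount:
30% of $50 = $15
Subtract from original:
$50 - $15 = $35

$35


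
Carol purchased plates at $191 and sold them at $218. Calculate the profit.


Selling price = $218
Cost price = $191
Profit = selling price - cost price:
Profit = $218 - $191 = $27

$27


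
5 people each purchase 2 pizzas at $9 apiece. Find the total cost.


Cost per person:
2 x $9 = $18
Group total:
5 x $18 = $90

$90


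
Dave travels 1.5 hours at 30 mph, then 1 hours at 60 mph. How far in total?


Leg 1 distance:
30 x 1.5 = 45 miles
Leg 2 distance:
60 x 1 = 60 miles
Total distance:
45 + 60 = 105 miles

105 miles


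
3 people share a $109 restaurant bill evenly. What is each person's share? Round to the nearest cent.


Total bill: $109
Number of people: 3
Each pays: $109 / 3 = $36.3333... ≈ $36.33

$36.33


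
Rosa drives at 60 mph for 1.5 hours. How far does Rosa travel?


Use the formula: distance = speed x time
Speed = 60 mph, Time = 1.5 hours
60 x 1.5 = 90 miles

90 miles


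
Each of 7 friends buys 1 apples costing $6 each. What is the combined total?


Cost per person:
1 x $6 = $6
Group total:
7 x $6 = $42

$42


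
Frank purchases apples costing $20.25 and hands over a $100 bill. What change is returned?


Start with the amount paid:
$100
Subtract the price:
$100 - $20.25 = $79.75

$79.75


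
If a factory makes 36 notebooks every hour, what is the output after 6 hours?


Production rate: 36 notebooks per hour
Time: 6 hours
Total: 36 x 6 = 216 notebooks

216 notebooks


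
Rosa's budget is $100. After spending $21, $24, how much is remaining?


Add up expenses:
$21 + $24 = $45
Subtract from budget:
$100 - $45 = $55

$55


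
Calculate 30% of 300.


Convert percentage to decimal:
30% = 0.3
Multiply:
300 x 0.3 = 90

90


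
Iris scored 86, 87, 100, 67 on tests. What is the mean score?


Add the scores:
86 + 87 + 100 + 67 = 340
Divide by the number of tests:
340 / 4 = 85

85


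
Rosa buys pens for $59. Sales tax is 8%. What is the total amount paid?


Calculate the tax:
8% of $59 = $4.72
Add tax to price:
$59 + $4.72 = $63.72

$63.72


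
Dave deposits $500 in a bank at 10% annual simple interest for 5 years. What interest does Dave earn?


Use the formula I = P x R x T / 100
P x R x T = 500 x 10 x 5 = 25000
I = 25000 / 100 = $250

$250


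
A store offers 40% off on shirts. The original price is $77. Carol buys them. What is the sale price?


Calculate the discount amount:
40% of $77 = $30.80
Subtract from original:
$77 - $30.80 = $46.20

$46.20


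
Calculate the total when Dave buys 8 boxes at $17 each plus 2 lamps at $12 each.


Cost of boxes:
8 x $17 = $136
Cost of lamps:
2 x $12 = $24
Add both:
$136 + $24 = $160

$160


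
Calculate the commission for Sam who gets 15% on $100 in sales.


Convert rate to decimal:
15% = 0.15
Multiply by sales:
$100 x 0.15 = $15

$15


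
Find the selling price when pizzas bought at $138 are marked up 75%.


Calculate the markup amount:
75% of $138 = $103.50
Add to cost:
$138 + $103.50 = $241.50

$241.50


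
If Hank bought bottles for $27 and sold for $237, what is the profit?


Selling price = $237
Cost price = $27
Profit = selling price - cost price:
Profit = $237 - $27 = $210

$210


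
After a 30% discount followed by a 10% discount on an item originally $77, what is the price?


First discount:
30% of $77 = $23.10
Price after first discount:
$77 - $23.10 = $53.90
Second discount:
10% of $53.90 = $5.39
Final price:
$53.90 - $5.39 = $48.51

$48.51


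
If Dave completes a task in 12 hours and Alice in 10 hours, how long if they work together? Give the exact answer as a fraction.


Dave's rate: 1/12 of the job per hour
Alice's rate: 1/10 of the job per hour
Combined rate: 1/12 + 1/10 = 11/60 per hour
Time = 1 / (11/60) = 60/11 hours (≈ 5.45 hours)

60/11 hours


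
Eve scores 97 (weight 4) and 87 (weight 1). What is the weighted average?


Weighted sum:
4 x 97 + 1 x 87 = 475
Total weight:
4 + 1 = 5
Weighted average:
475 / 5 = 95

95


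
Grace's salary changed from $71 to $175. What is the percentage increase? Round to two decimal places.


Find the absolute change:
|175 - 71| = 104
Divide by original and multiply by 100:
104 / 71 x 100 = 146.4788...% ≈ 146.48%

146.48%


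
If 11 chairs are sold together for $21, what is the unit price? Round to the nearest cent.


Total cost: $21
Number of items: 11
Unit price: $21 / 11 = $1.9090... ≈ $1.91

$1.91


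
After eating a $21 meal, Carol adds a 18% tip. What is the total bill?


Calculate the tip:
18% of $21 = $3.78
Add tip to meal cost:
$21 + $3.78 = $24.78

$24.78


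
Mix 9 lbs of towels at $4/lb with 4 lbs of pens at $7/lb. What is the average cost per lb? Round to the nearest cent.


Cost of towels:
9 x $4 = $36
Cost of pens:
4 x $7 = $28
Total cost: $36 + $28 = $64
Total weight: 13 lbs
Average: $64 / 13 = $4.9230... ≈ $4.92/lb

$4.92/lb


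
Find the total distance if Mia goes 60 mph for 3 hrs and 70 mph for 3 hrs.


Leg 1 distance:
60 x 3 = 180 miles
Leg 2 distance:
70 x 3 = 210 miles
Total distance:
180 + 210 = 390 miles

390 miles


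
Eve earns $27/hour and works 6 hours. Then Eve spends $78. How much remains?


Calculate earnings:
6 x $27 = $162
Subtract spending:
$162 - $78 = $84

$84


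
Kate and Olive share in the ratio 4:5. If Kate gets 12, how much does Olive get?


Find the multiplier:
12 / 4 = 3
Apply to Olive's share:
5 x 3 = 15

15


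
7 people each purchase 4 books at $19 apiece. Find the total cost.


Cost per person:
4 x $19 = $76
Group total:
7 x $76 = $532

$532


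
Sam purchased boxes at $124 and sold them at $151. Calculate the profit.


Selling price = $151
Cost price = $124
Profit = selling price - cost price:
Profit = $151 - $124 = $27

$27


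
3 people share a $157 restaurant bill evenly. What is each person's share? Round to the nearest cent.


Total bill: $157
Number of people: 3
Each pays: $157 / 3 = $52.3333... ≈ $52.33

$52.33


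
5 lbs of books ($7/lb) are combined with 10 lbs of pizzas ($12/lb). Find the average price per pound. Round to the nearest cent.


Cost of books:
5 x $7 = $35
Cost of pizzas:
10 x $12 = $120
Total cost: $35 + $120 = $155
Total weight: 15 lbs
Average: $155 / 15 = $10.3333... ≈ $10.33/lb

$10.33/lb


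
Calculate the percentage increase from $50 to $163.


Find the absolute change:
|163 - 50| = 113
Divide by original and multiply by 100:
113 / 50 x 100 = 226%

226%


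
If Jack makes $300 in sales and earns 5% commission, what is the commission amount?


Convert rate to decimal:
5% = 0.05
Multiply by sales:
$300 x 0.05 = $15

$15


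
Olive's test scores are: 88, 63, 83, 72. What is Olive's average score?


Add the scores:
88 + 63 + 83 + 72 = 306
Divide by the number of tests:
306 / 4 = 76.5

76.5


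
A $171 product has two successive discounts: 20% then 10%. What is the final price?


First discount:
20% of $171 = $34.20
Price after first discount:
$171 - $34.20 = $136.80
Second discount:
10% of $136.80 = $13.68
Final price:
$136.80 - $13.68 = $123.12

$123.12


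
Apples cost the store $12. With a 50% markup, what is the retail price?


Calculate the markup amount:
50% of $12 = $6
Add to cost:
$12 + $6 = $18

$18


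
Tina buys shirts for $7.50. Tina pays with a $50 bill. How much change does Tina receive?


Start with the amount paid:
$50
Subtract the price:
$50 - $7.50 = $42.50

$42.50


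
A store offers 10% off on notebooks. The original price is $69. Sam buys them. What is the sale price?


Calculate the discount amount:
10% of $69 = $6.90
Subtract from original:
$69 - $6.90 = $62.10

$62.10


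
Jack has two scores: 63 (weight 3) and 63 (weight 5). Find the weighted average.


Weighted sum:
3 x 63 + 5 x 63 = 504
Total weight:
3 + 5 = 8
Weighted average:
504 / 8 = 63

63


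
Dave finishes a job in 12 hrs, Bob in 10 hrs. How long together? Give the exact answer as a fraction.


Dave's rate: 1/12 of the job per hour
Bob's rate: 1/10 of the job per hour
Combined rate: 1/12 + 1/10 = 11/60 per hour
Time = 1 / (11/60) = 60/11 hours (≈ 5.45 hours)

60/11 hours


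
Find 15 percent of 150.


Convert percentage to decimal:
15% = 0.15
Multiply:
150 x 0.15 = 22.5

22.5


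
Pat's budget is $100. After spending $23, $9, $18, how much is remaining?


Add up expenses:
$23 + $9 + $18 = $50
Subtract from budget:
$100 - $50 = $50

$50


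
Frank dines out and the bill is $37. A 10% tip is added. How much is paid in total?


Calculate the tip:
10% of $37 = $3.70
Add tip to meal cost:
$37 + $3.70 = $40.70

$40.70


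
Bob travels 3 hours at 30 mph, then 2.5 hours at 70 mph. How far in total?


Leg 1 distance:
30 x 3 = 90 miles
Leg 2 distance:
70 x 2.5 = 175 miles
Total distance:
90 + 175 = 265 miles

265 miles


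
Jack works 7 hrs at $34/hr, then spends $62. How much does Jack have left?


Calculate earnings:
7 x $34 = $238
Subtract spending:
$238 - $62 = $176

$176


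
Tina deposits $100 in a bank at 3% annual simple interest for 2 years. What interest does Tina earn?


Use the formula I = P x R x T / 100
P x R x T = 100 x 3 x 2 = 600
I = 600 / 100 = $6

$6


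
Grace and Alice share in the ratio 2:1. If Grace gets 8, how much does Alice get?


Find the multiplier:
8 / 2 = 4
Apply to Alice's share:
1 x 4 = 4

4


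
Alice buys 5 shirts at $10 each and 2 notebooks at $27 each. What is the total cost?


Cost of shirts:
5 x $10 = $50
Cost of notebooks:
2 x $27 = $54
Add both:
$50 + $54 = $104

$104


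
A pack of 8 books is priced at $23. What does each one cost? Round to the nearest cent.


Total cost: $23
Number of items: 8
Unit price: $23 / 8 = $2.875 ≈ $2.88

$2.88


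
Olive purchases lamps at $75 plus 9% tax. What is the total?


Calculate the tax:
9% of $75 = $6.75
Add tax to price:
$75 + $6.75 = $81.75

$81.75


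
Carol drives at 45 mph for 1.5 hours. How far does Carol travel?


Use the formula: distance = speed x time
Speed = 45 mph, Time = 1.5 hours
45 x 1.5 = 67.5 miles

67.5 miles


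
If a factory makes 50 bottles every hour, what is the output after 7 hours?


Production rate: 50 bottles per hour
Time: 7 hours
Total: 50 x 7 = 350 bottles

350 bottles


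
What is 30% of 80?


Convert percentage to decimal:
30% = 0.3
Multiply:
80 x 0.3 = 24

24


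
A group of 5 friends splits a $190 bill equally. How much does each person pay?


Total bill: $190
Number of people: 5
Each pays: $190 / 5 = $38

$38


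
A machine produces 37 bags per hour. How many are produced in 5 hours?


Production rate: 37 bags per hour
Time: 5 hours
Total: 37 x 5 = 185 bags

185 bags


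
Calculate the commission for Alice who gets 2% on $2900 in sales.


Convert rate to decimal:
2% = 0.02
Multiply by sales:
$2900 x 0.02 = $58

$58


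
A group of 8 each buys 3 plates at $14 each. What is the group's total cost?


Cost per person:
3 x $14 = $42
Group total:
8 x $42 = $336

$336


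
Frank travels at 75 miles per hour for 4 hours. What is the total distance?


Use the formula: distance = speed x time
Speed = 75 mph, Time = 4 hours
75 x 4 = 300 miles

300 miles


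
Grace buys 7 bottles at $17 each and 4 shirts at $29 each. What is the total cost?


Cost of bottles:
7 x $17 = $119
Cost of shirts:
4 x $29 = $116
Add both:
$119 + $116 = $235

$235


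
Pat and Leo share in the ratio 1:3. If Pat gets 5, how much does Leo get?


Find the multiplier:
5 / 1 = 5
Apply to Leo's share:
3 x 5 = 15

15


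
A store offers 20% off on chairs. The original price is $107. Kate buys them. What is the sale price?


Calculate the discount amount:
20% of $107 = $21.40
Subtract from original:
$107 - $21.40 = $85.60

$85.60


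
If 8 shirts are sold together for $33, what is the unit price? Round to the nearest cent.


Total cost: $33
Number of items: 8
Unit price: $33 / 8 = $4.125 ≈ $4.13

$4.13


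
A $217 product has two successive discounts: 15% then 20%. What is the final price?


First discount:
15% of $217 = $32.55
Price after first discount:
$217 - $32.55 = $184.45
Second discount:
20% of $184.45 = $36.89
Final price:
$184.45 - $36.89 = $147.56

$147.56


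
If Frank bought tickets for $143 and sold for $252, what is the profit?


Selling price = $252
Cost price = $143
Profit = selling price - cost price:
Profit = $252 - $143 = $109

$109


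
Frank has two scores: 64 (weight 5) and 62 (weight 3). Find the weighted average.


Weighted sum:
5 x 64 + 3 x 62 = 506
Total weight:
5 + 3 = 8
Weighted average:
506 / 8 = 63.25

63.25


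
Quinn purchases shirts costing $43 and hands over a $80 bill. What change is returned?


Start with the amount paid:
$80
Subtract the price:
$80 - $43 = $37

$37


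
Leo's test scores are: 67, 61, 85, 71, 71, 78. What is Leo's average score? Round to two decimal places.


Add the scores:
67 + 61 + 85 + 71 + 71 + 78 = 433
Divide by the number of tests:
433 / 6 = 72.1666... ≈ 72.17

72.17


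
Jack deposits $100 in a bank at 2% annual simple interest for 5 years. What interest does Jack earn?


Use the formula I = P x R x T / 100
P x R x T = 100 x 2 x 5 = 1000
I = 1000 / 100 = $10

$10


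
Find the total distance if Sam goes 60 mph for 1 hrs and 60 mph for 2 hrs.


Leg 1 distance:
60 x 1 = 60 miles
Leg 2 distance:
60 x 2 = 120 miles
Total distance:
60 + 120 = 180 miles

180 miles


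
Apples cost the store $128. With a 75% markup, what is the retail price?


Calculate the markup amount:
75% of $128 = $96
Add to cost:
$128 + $96 = $224

$224


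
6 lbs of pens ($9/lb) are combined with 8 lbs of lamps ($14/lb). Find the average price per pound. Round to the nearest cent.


Cost of pens:
6 x $9 = $54
Cost of lamps:
8 x $14 = $112
Total cost: $54 + $112 = $166
Total weight: 14 lbs
Average: $166 / 14 = $11.8571... ≈ $11.86/lb

$11.86/lb
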